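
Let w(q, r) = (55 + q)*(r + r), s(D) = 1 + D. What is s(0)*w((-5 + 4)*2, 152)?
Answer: 16112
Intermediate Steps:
w(q, r) = 2*r*(55 + q) (w(q, r) = (55 + q)*(2*r) = 2*r*(55 + q))
s(0)*w((-5 + 4)*2, 152) = (1 + 0)*(2*152*(55 + (-5 + 4)*2)) = 1*(2*152*(55 - 1*2)) = 1*(2*152*(55 - 2)) = 1*(2*152*53) = 1*16112 = 16112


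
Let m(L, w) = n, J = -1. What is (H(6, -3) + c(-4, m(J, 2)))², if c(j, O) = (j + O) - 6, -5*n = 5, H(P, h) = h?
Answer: 196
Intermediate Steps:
n = -1 (n = -⅕*5 = -1)
m(L, w) = -1
c(j, O) = -6 + O + j (c(j, O) = (O + j) - 6 = -6 + O + j)
(H(6, -3) + c(-4, m(J, 2)))² = (-3 + (-6 - 1 - 4))² = (-3 - 11)² = (-14)² = 196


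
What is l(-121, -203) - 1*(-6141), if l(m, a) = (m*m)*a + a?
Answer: -2966185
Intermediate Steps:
l(m, a) = a + a*m² (l(m, a) = m²*a + a = a*m² + a = a + a*m²)
l(-121, -203) - 1*(-6141) = -203*(1 + (-121)²) - 1*(-6141) = -203*(1 + 14641) + 6141 = -203*14642 + 6141 = -2972326 + 6141 = -2966185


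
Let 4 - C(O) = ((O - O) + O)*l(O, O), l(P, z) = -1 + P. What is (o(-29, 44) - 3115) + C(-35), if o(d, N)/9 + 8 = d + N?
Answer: -4308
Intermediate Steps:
o(d, N) = -72 + 9*N + 9*d (o(d, N) = -72 + 9*(d + N) = -72 + 9*(N + d) = -72 + (9*N + 9*d) = -72 + 9*N + 9*d)
C(O) = 4 - O*(-1 + O) (C(O) = 4 - ((O - O) + O)*(-1 + O) = 4 - (0 + O)*(-1 + O) = 4 - O*(-1 + O))
(o(-29, 44) - 3115) + C(-35) = ((-72 + 9*44 + 9*(-29)) - 3115) + (4 - 1*(-35)*(-1 - 35)) = ((-72 + 396 - 261) - 3115) + (4 - 1*(-35)*(-36)) = (63 - 3115) + (4 - 1260) = -3052 - 1256 = -4308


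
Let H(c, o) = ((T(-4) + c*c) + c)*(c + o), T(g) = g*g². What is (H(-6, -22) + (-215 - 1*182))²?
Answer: 308025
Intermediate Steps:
T(g) = g³
H(c, o) = (c + o)*(-64 + c + c²) (H(c, o) = (((-4)³ + c*c) + c)*(c + o) = ((-64 + c²) + c)*(c + o) = (-64 + c + c²)*(c + o) = (c + o)*(-64 + c + c²))
(H(-6, -22) + (-215 - 1*182))² = (((-6)² + (-6)³ - 64*(-6) - 64*(-22) - 6*(-22) - 22*(-6)²) + (-215 - 1*182))² = ((36 - 216 + 384 + 1408 + 132 - 22*36) + (-215 - 182))² = ((36 - 216 + 384 + 1408 + 132 - 792) - 397)² = (952 - 397)² = 555² = 308025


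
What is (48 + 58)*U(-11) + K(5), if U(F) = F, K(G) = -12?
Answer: -1178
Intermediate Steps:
(48 + 58)*U(-11) + K(5) = (48 + 58)*(-11) - 12 = 106*(-11) - 12 = -1166 - 12 = -1178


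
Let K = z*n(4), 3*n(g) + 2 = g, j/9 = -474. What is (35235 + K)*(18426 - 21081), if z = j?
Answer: -85998105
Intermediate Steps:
j = -4266 (j = 9*(-474) = -4266)
n(g) = -⅔ + g/3
z = -4266
K = -2844 (K = -4266*(-⅔ + (⅓)*4) = -4266*(-⅔ + 4/3) = -4266*⅔ = -2844)
(35235 + K)*(18426 - 21081) = (35235 - 2844)*(18426 - 21081) = 32391*(-2655) = -85998105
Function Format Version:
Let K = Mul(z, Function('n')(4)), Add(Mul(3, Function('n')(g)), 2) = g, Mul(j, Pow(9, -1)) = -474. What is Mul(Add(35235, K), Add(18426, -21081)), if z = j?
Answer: -85998105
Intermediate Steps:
j = -4266 (j = Mul(9, -474) = -4266)
Function('n')(g) = Add(Rational(-2, 3), Mul(Rational(1, 3), g))
z = -4266
K = -2844 (K = Mul(-4266, Add(Rational(-2, 3), Mul(Rational(1, 3), 4))) = Mul(-4266, Add(Rational(-2, 3), Rational(4, 3))) = Mul(-4266, Rational(2, 3)) = -2844)
Mul(Add(35235, K), Add(18426, -21081)) = Mul(Add(35235, -2844), Add(18426, -21081)) = Mul(32391, -2655) = -85998105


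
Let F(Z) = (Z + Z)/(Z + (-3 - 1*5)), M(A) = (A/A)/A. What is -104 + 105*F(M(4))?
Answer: -3434/31 ≈ -110.77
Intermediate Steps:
M(A) = 1/A
F(Z) = 2*Z/(-8 + Z) (F(Z) = (2*Z)/(Z + (-3 - 5)) = (2*Z)/(Z - 8) = (2*Z)/(-8 + Z) = 2*Z/(-8 + Z))
-104 + 105*F(M(4)) = -104 + 105*(2/(4*(-8 + 1/4))) = -104 + 105*(2*(¼)/(-8 + ¼)) = -104 + 105*(2*(¼)/(-31/4)) = -104 + 105*(2*(¼)*(-4/31)) = -104 + 105*(-2/31) = -104 - 210/31 = -3434/31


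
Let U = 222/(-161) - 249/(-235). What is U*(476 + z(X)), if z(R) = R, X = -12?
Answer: -5605584/37835 ≈ -148.16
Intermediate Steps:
U = -12081/37835 (U = 222*(-1/161) - 249*(-1/235) = -222/161 + 249/235 = -12081/37835 ≈ -0.31931)
U*(476 + z(X)) = -12081*(476 - 12)/37835 = -12081/37835*464 = -5605584/37835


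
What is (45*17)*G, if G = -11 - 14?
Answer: -19125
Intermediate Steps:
G = -25
(45*17)*G = (45*17)*(-25) = 765*(-25) = -19125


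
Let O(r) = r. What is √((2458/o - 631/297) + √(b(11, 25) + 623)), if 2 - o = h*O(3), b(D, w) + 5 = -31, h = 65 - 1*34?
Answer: √(-2364703341 + 81162081*√587)/9009 ≈ 2.2153*I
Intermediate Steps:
h = 31 (h = 65 - 34 = 31)
b(D, w) = -36 (b(D, w) = -5 - 31 = -36)
o = -91 (o = 2 - 31*3 = 2 - 1*93 = 2 - 93 = -91)
√((2458/o - 631/297) + √(b(11, 25) + 623)) = √((2458/(-91) - 631/297) + √(-36 + 623)) = √((2458*(-1/91) - 631*1/297) + √587) = √((-2458/91 - 631/297) + √587) = √(-787447/27027 + √587)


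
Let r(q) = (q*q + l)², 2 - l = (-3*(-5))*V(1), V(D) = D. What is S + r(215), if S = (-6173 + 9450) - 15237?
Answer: 2135536984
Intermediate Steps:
S = -11960 (S = 3277 - 15237 = -11960)
l = -13 (l = 2 - (-3*(-5)) = 2 - 15 = -13)
r(q) = (-13 + q²)² (r(q) = (q*q - 13)² = (q² - 13)² = (-13 + q²)²)
S + r(215) = -11960 + (-13 + 215²)² = -11960 + (-13 + 46225)² = -11960 + 46212² = -11960 + 2135548944 = 2135536984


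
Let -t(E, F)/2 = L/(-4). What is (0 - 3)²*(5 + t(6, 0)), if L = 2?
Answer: 54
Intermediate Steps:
t(E, F) = 1 (t(E, F) = -4/(-4) = -4*(-1)/4 = -2*(-½) = 1)
(0 - 3)²*(5 + t(6, 0)) = (0 - 3)²*(5 + 1) = (-3)²*6 = 9*6 = 54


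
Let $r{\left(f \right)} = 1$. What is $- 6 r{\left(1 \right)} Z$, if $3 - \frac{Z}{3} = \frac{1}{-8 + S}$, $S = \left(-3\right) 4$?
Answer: $- \frac{549}{10} \approx -54.9$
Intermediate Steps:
$S = -12$
$Z = \frac{183}{20}$ ($Z = 9 - \frac{3}{-8 - 12} = 9 - \frac{3}{-20} = 9 - - \frac{3}{20} = 9 + \frac{3}{20} = \frac{183}{20} \approx 9.15$)
$- 6 r{\left(1 \right)} Z = \left(-6\right) 1 \cdot \frac{183}{20} = \left(-6\right) \frac{183}{20} = - \frac{549}{10}$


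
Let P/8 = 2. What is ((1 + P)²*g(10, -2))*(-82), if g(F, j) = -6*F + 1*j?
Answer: 1469276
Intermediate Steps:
P = 16 (P = 8*2 = 16)
g(F, j) = j - 6*F (g(F, j) = -6*F + j = j - 6*F)
((1 + P)²*g(10, -2))*(-82) = ((1 + 16)²*(-2 - 6*10))*(-82) = (17²*(-2 - 60))*(-82) = (289*(-62))*(-82) = -17918*(-82) = 1469276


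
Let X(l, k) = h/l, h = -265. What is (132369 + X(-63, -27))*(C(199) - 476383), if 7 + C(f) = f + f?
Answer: -441060110656/7 ≈ -6.3009e+10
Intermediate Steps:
C(f) = -7 + 2*f (C(f) = -7 + (f + f) = -7 + 2*f)
X(l, k) = -265/l
(132369 + X(-63, -27))*(C(199) - 476383) = (132369 - 265/(-63))*((-7 + 2*199) - 476383) = (132369 - 265*(-1/63))*((-7 + 398) - 476383) = (132369 + 265/63)*(391 - 476383) = (8339512/63)*(-475992) = -441060110656/7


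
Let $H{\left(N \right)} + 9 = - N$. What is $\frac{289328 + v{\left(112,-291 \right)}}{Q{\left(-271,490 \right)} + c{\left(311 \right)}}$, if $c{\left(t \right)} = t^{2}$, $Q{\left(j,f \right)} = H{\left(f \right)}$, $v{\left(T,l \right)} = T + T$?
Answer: $\frac{144776}{48111} \approx 3.0092$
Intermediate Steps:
$H{\left(N \right)} = -9 - N$
$v{\left(T,l \right)} = 2 T$
$Q{\left(j,f \right)} = -9 - f$
$\frac{289328 + v{\left(112,-291 \right)}}{Q{\left(-271,490 \right)} + c{\left(311 \right)}} = \frac{289328 + 2 \cdot 112}{\left(-9 - 490\right) + 311^{2}} = \frac{289328 + 224}{\left(-9 - 490\right) + 96721} = \frac{289552}{-499 + 96721} = \frac{289552}{96222} = 289552 \cdot \frac{1}{96222} = \frac{144776}{48111}$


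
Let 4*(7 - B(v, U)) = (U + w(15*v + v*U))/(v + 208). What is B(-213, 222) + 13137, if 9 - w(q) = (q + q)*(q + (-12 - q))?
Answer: -948433/20 ≈ -47422.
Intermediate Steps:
w(q) = 9 + 24*q (w(q) = 9 - (q + q)*(q + (-12 - q)) = 9 - 2*q*(-12) = 9 - (-24)*q = 9 + 24*q)
B(v, U) = 7 - (9 + U + 360*v + 24*U*v)/(4*(208 + v)) (B(v, U) = 7 - (U + (9 + 24*(15*v + v*U)))/(4*(v + 208)) = 7 - (U + (9 + 24*(15*v + U*v)))/(4*(208 + v)) = 7 - (U + (9 + (360*v + 24*U*v)))/(4*(208 + v)) = 7 - (U + (9 + 360*v + 24*U*v))/(4*(208 + v)) = 7 - (9 + U + 360*v + 24*U*v)/(4*(208 + v)))
B(-213, 222) + 13137 = (5815 - 1*222 - 332*(-213) - 24*222*(-213))/(4*(208 - 213)) + 13137 = (¼)*(5815 - 222 + 70716 + 1134864)/(-5) + 13137 = (¼)*(-⅕)*1211173 + 13137 = -1211173/20 + 13137 = -948433/20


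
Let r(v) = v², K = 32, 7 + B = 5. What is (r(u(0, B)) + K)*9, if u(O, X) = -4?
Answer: 432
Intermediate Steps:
B = -2 (B = -7 + 5 = -2)
(r(u(0, B)) + K)*9 = ((-4)² + 32)*9 = (16 + 32)*9 = 48*9 = 432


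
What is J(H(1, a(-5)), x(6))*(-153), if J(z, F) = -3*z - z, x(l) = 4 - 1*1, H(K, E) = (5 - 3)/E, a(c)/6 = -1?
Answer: -204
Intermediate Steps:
a(c) = -6 (a(c) = 6*(-1) = -6)
H(K, E) = 2/E
x(l) = 3 (x(l) = 4 - 1 = 3)
J(z, F) = -4*z
J(H(1, a(-5)), x(6))*(-153) = -8/(-6)*(-153) = -8*(-1)/6*(-153) = -4*(-⅓)*(-153) = (4/3)*(-153) = -204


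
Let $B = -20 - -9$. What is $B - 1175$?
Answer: $-1186$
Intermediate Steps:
$B = -11$ ($B = -20 + 9 = -11$)
$B - 1175 = -11 - 1175 = -1186$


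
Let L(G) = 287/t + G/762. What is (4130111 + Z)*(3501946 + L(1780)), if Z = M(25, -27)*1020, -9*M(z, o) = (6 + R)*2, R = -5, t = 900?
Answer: 4959240245537366597/342900 ≈ 1.4463e+13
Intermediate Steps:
M(z, o) = -2/9 (M(z, o) = -(6 - 5)*2/9 = -2/9)
L(G) = 287/900 + G/762
Z = -680/3 (Z = -2/9*1020 = -680/3 ≈ -226.67)
(4130111 + Z)*(3501946 + L(1780)) = (4130111 - 680/3)*(3501946 + (287/900 + (1/762)*1780)) = 12389653*(3501946 + (287/900 + 890/381))/3 = 12389653*(3501946 + 303449/114300)/3 = (12389653/3)*(400272731249/114300) = 4959240245537366597/342900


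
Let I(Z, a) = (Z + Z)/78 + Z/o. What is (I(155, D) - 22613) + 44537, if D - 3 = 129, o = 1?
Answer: 861236/39 ≈ 22083.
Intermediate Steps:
D = 132 (D = 3 + 129 = 132)
I(Z, a) = 40*Z/39 (I(Z, a) = (Z + Z)/78 + Z/1 = (2*Z)*(1/78) + Z*1 = Z/39 + Z = 40*Z/39)
(I(155, D) - 22613) + 44537 = ((40/39)*155 - 22613) + 44537 = (6200/39 - 22613) + 44537 = -875707/39 + 44537 = 861236/39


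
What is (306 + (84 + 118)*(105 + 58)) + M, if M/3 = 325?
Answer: 34207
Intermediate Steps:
M = 975 (M = 3*325 = 975)
(306 + (84 + 118)*(105 + 58)) + M = (306 + (84 + 118)*(105 + 58)) + 975 = (306 + 202*163) + 975 = (306 + 32926) + 975 = 33232 + 975 = 34207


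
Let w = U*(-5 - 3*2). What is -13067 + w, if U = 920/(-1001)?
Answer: -1188177/91 ≈ -13057.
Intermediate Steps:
U = -920/1001 (U = 920*(-1/1001) = -920/1001 ≈ -0.91908)
w = 920/91 (w = -920*(-5 - 3*2)/1001 = -920*(-5 - 6)/1001 = -920/1001*(-11) = 920/91 ≈ 10.110)
-13067 + w = -13067 + 920/91 = -1188177/91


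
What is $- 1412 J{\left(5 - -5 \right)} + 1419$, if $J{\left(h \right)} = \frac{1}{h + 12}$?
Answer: $\frac{14903}{11} \approx 1354.8$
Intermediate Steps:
$J{\left(h \right)} = \frac{1}{12 + h}$
$- 1412 J{\left(5 - -5 \right)} + 1419 = - \frac{1412}{12 + \left(5 - -5\right)} + 1419 = - \frac{1412}{12 + \left(5 + 5\right)} + 1419 = - \frac{1412}{12 + 10} + 1419 = - \frac{1412}{22} + 1419 = \left(-1412\right) \frac{1}{22} + 1419 = - \frac{706}{11} + 1419 = \frac{14903}{11}$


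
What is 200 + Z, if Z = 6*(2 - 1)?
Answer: 206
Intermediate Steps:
Z = 6 (Z = 6*1 = 6)
200 + Z = 200 + 6 = 206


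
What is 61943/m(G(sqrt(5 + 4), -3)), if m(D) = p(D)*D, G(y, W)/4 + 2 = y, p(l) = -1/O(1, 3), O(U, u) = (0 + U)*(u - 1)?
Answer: -61943/2 ≈ -30972.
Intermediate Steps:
O(U, u) = U*(-1 + u)
p(l) = -1/2 (p(l) = -1/(1*(-1 + 3)) = -1/(1*2) = -1/2)
G(y, W) = -8 + 4*y
m(D) = -D/2
61943/m(G(sqrt(5 + 4), -3)) = 61943/((-(-8 + 4*sqrt(5 + 4))/2)) = 61943/((-(-8 + 4*sqrt(9))/2)) = 61943/((-(-8 + 4*3)/2)) = 61943/((-(-8 + 12)/2)) = 61943/((-1/2*4)) = 61943/(-2) = 61943*(-1/2) = -61943/2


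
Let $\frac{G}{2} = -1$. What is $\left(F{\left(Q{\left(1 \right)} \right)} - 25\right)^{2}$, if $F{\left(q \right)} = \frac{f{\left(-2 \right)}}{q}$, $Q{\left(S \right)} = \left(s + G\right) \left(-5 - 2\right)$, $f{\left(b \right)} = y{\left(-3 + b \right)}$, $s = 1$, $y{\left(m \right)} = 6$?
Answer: $\frac{28561}{49} \approx 582.88$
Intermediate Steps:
$f{\left(b \right)} = 6$
$G = -2$ ($G = 2 \left(-1\right) = -2$)
$Q{\left(S \right)} = 7$ ($Q{\left(S \right)} = \left(1 - 2\right) \left(-5 - 2\right) = \left(-1\right) \left(-7\right) = 7$)
$F{\left(q \right)} = \frac{6}{q}$
$\left(F{\left(Q{\left(1 \right)} \right)} - 25\right)^{2} = \left(\frac{6}{7} - 25\right)^{2} = \left(- \frac{169}{7}\right)^{2} = \frac{28561}{49}$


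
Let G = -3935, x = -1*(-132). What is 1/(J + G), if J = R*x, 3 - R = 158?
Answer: -1/24395 ≈ -4.0992e-5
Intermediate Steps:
x = 132
R = -155 (R = 3 - 1*158 = 3 - 158 = -155)
J = -20460 (J = -155*132 = -20460)
1/(J + G) = 1/(-20460 - 3935) = 1/(-24395) = -1/24395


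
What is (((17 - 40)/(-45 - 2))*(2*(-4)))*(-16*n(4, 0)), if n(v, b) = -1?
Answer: -2944/47 ≈ -62.638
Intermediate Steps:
(((17 - 40)/(-45 - 2))*(2*(-4)))*(-16*n(4, 0)) = (((17 - 40)/(-45 - 2))*(2*(-4)))*(-16*(-1)) = (-23/(-47)*(-8))*16 = (-23*(-1/47)*(-8))*16 = ((23/47)*(-8))*16 = -184/47*16 = -2944/47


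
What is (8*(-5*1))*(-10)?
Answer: 400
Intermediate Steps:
(8*(-5*1))*(-10) = (8*(-5))*(-10) = -40*(-10) = 400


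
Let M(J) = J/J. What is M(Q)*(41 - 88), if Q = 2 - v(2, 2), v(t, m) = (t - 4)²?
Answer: -47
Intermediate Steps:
v(t, m) = (-4 + t)²
Q = -2 (Q = 2 - (-4 + 2)² = 2 - 1*(-2)² = 2 - 1*4 = 2 - 4 = -2)
M(J) = 1
M(Q)*(41 - 88) = 1*(41 - 88) = 1*(-47) = -47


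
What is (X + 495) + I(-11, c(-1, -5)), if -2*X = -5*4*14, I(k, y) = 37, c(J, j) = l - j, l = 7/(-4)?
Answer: 672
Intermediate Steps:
l = -7/4 (l = 7*(-¼) = -7/4 ≈ -1.7500)
c(J, j) = -7/4 - j
X = 140 (X = -(-5*4)*14/2 = -(-10)*14 = -½*(-280) = 140)
(X + 495) + I(-11, c(-1, -5)) = (140 + 495) + 37 = 635 + 37 = 672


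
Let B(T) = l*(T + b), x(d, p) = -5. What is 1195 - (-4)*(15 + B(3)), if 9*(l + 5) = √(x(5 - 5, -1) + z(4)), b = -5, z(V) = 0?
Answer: 1295 - 8*I*√5/9 ≈ 1295.0 - 1.9876*I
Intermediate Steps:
l = -5 + I*√5/9 (l = -5 + √(-5 + 0)/9 = -5 + √(-5)/9 = -5 + (I*√5)/9 = -5 + I*√5/9 ≈ -5.0 + 0.24845*I)
B(T) = (-5 + T)*(-5 + I*√5/9) (B(T) = (-5 + I*√5/9)*(T - 5) = (-5 + I*√5/9)*(-5 + T) = (-5 + T)*(-5 + I*√5/9))
1195 - (-4)*(15 + B(3)) = 1195 - (-4)*(15 - (-5 + 3)*(45 - I*√5)/9) = 1195 - (-4)*(15 - ⅑*(-2)*(45 - I*√5)) = 1195 - (-4)*(15 + (10 - 2*I*√5/9)) = 1195 - (-4)*(25 - 2*I*√5/9) = 1195 - (-100 + 8*I*√5/9) = 1195 + (100 - 8*I*√5/9) = 1295 - 8*I*√5/9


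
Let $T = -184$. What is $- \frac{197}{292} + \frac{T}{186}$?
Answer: $- \frac{45185}{27156} \approx -1.6639$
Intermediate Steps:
$- \frac{197}{292} + \frac{T}{186} = - \frac{197}{292} - \frac{184}{186} = \left(-197\right) \frac{1}{292} - \frac{92}{93} = - \frac{197}{292} - \frac{92}{93} = - \frac{45185}{27156}$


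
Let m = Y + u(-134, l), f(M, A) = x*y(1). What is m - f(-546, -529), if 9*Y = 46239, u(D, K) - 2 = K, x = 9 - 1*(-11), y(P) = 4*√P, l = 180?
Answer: 15719/3 ≈ 5239.7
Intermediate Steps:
x = 20 (x = 9 + 11 = 20)
u(D, K) = 2 + K
Y = 15413/3 (Y = (⅑)*46239 = 15413/3 ≈ 5137.7)
f(M, A) = 80 (f(M, A) = 20*(4*√1) = 20*(4*1) = 20*4 = 80)
m = 15959/3 (m = 15413/3 + (2 + 180) = 15413/3 + 182 = 15959/3 ≈ 5319.7)
m - f(-546, -529) = 15959/3 - 1*80 = 15959/3 - 80 = 15719/3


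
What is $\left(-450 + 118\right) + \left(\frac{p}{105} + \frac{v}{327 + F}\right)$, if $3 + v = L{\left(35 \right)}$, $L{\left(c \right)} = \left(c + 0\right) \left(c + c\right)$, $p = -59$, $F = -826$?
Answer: $- \frac{17681516}{52395} \approx -337.47$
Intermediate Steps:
$L{\left(c \right)} = 2 c^{2}$ ($L{\left(c \right)} = c 2 c = 2 c^{2}$)
$v = 2447$ ($v = -3 + 2 \cdot 35^{2} = -3 + 2 \cdot 1225 = -3 + 2450 = 2447$)
$\left(-450 + 118\right) + \left(\frac{p}{105} + \frac{v}{327 + F}\right) = \left(-450 + 118\right) + \left(- \frac{59}{105} + \frac{2447}{327 - 826}\right) = -332 + \left(\left(-59\right) \frac{1}{105} + \frac{2447}{-499}\right) = -332 + \left(- \frac{59}{105} + 2447 \left(- \frac{1}{499}\right)\right) = -332 - \frac{286376}{52395} = - \frac{17681516}{52395}$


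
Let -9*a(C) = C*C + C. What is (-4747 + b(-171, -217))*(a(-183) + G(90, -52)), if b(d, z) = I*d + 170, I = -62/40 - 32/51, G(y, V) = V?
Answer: 8047122707/510 ≈ 1.5779e+7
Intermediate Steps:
a(C) = -C/9 - C²/9 (a(C) = -(C*C + C)/9 = -(C² + C)/9 = -(C + C²)/9 = -C/9 - C²/9)
I = -2221/1020 (I = -62*1/40 - 32*1/51 = -31/20 - 32/51 = -2221/1020 ≈ -2.1775)
b(d, z) = 170 - 2221*d/1020 (b(d, z) = -2221*d/1020 + 170 = 170 - 2221*d/1020)
(-4747 + b(-171, -217))*(a(-183) + G(90, -52)) = (-4747 + (170 - 2221/1020*(-171)))*(-⅑*(-183)*(1 - 183) - 52) = (-4747 + (170 + 126597/340))*(-⅑*(-183)*(-182) - 52) = (-4747 + 184397/340)*(-11102/3 - 52) = -1429583/340*(-11258/3) = 8047122707/510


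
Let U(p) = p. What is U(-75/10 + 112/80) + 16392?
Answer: 163859/10 ≈ 16386.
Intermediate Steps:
U(-75/10 + 112/80) + 16392 = (-75/10 + 112/80) + 16392 = (-75*⅒ + 112*(1/80)) + 16392 = (-15/2 + 7/5) + 16392 = -61/10 + 16392 = 163859/10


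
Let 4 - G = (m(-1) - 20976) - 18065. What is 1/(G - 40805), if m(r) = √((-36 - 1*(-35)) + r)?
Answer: I/(√2 - 1760*I) ≈ -0.00056818 + 4.5655e-7*I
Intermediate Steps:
m(r) = √(-1 + r) (m(r) = √((-36 + 35) + r) = √(-1 + r))
G = 39045 - I*√2 (G = 4 - ((√(-1 - 1) - 20976) - 18065) = 4 - ((√(-2) - 20976) - 18065) = 4 - ((I*√2 - 20976) - 18065) = 4 - ((-20976 + I*√2) - 18065) = 4 - (-39041 + I*√2) = 4 + (39041 - I*√2) = 39045 - I*√2 ≈ 39045.0 - 1.4142*I)
1/(G - 40805) = 1/((39045 - I*√2) - 40805) = 1/(-1760 - I*√2)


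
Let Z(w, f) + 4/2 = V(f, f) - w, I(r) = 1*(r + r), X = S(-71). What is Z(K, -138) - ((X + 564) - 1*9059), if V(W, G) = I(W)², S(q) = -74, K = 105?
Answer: 84638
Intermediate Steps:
X = -74
I(r) = 2*r (I(r) = 1*(2*r) = 2*r)
V(W, G) = 4*W² (V(W, G) = (2*W)² = 4*W²)
Z(w, f) = -2 - w + 4*f² (Z(w, f) = -2 + (4*f² - w) = -2 + (-w + 4*f²) = -2 - w + 4*f²)
Z(K, -138) - ((X + 564) - 1*9059) = (-2 - 1*105 + 4*(-138)²) - ((-74 + 564) - 1*9059) = (-2 - 105 + 4*19044) - (490 - 9059) = (-2 - 105 + 76176) - 1*(-8569) = 76069 + 8569 = 84638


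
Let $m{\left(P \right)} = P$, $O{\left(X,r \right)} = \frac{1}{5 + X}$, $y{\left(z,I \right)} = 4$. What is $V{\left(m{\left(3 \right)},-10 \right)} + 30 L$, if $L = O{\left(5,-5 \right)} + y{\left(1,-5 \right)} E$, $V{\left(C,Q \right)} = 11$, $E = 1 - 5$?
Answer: $-466$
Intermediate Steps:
$E = -4$ ($E = 1 - 5 = -4$)
$L = - \frac{159}{10}$ ($L = \frac{1}{5 + 5} + 4 \left(-4\right) = \frac{1}{10} - 16 = - \frac{159}{10} \approx -15.9$)
$V{\left(m{\left(3 \right)},-10 \right)} + 30 L = 11 + 30 \left(- \frac{159}{10}\right) = 11 - 477 = -466$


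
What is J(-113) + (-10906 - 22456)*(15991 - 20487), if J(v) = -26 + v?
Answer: 149995413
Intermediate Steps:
J(-113) + (-10906 - 22456)*(15991 - 20487) = (-26 - 113) + (-10906 - 22456)*(15991 - 20487) = -139 - 33362*(-4496) = -139 + 149995552 = 149995413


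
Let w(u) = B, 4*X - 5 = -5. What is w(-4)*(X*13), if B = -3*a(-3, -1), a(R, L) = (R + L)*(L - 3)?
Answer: 0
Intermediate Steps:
a(R, L) = (-3 + L)*(L + R) (a(R, L) = (L + R)*(-3 + L) = (-3 + L)*(L + R))
X = 0 (X = 5/4 + (¼)*(-5) = 5/4 - 5/4 = 0)
B = -48 (B = -3*((-1)² - 3*(-1) - 3*(-3) - 1*(-3)) = -3*(1 + 3 + 9 + 3) = -3*16 = -48)
w(u) = -48
w(-4)*(X*13) = -0*13 = -48*0 = 0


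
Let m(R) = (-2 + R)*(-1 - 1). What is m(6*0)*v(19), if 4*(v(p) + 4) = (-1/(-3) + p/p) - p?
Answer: -101/3 ≈ -33.667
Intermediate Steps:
m(R) = 4 - 2*R (m(R) = (-2 + R)*(-2) = 4 - 2*R)
v(p) = -11/3 - p/4 (v(p) = -4 + ((-1/(-3) + p/p) - p)/4 = -4 + ((-1*(-1/3) + 1) - p)/4 = -4 + ((1/3 + 1) - p)/4 = -4 + (4/3 - p)/4 = -4 + (1/3 - p/4) = -11/3 - p/4)
m(6*0)*v(19) = (4 - 12*0)*(-11/3 - 1/4*19) = (4 - 2*0)*(-11/3 - 19/4) = (4 + 0)*(-101/12) = 4*(-101/12) = -101/3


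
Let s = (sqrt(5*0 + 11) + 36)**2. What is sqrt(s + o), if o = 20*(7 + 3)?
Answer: sqrt(1507 + 72*sqrt(11)) ≈ 41.783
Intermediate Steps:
o = 200 (o = 20*10 = 200)
s = (36 + sqrt(11))**2 (s = (sqrt(0 + 11) + 36)**2 = (sqrt(11) + 36)**2 = (36 + sqrt(11))**2 ≈ 1545.8)
sqrt(s + o) = sqrt((36 + sqrt(11))**2 + 200) = sqrt(200 + (36 + sqrt(11))**2)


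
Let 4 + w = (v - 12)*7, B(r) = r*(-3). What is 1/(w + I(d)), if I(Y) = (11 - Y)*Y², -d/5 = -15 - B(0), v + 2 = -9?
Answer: -1/360165 ≈ -2.7765e-6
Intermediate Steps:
v = -11 (v = -2 - 9 = -11)
B(r) = -3*r
d = 75 (d = -5*(-15 - (-3)*0) = -5*(-15 - 1*0) = -5*(-15 + 0) = -5*(-15) = 75)
I(Y) = Y²*(11 - Y)
w = -165 (w = -4 + (-11 - 12)*7 = -4 - 23*7 = -4 - 161 = -165)
1/(w + I(d)) = 1/(-165 + 75²*(11 - 1*75)) = 1/(-165 + 5625*(11 - 75)) = 1/(-165 + 5625*(-64)) = 1/(-165 - 360000) = 1/(-360165) = -1/360165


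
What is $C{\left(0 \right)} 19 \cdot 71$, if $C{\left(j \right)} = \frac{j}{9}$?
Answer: $0$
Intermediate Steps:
$C{\left(j \right)} = \frac{j}{9}$ ($C{\left(j \right)} = j \frac{1}{9} = \frac{j}{9}$)
$C{\left(0 \right)} 19 \cdot 71 = \frac{1}{9} \cdot 0 \cdot 19 \cdot 71 = 0 \cdot 19 \cdot 71 = 0 \cdot 71 = 0$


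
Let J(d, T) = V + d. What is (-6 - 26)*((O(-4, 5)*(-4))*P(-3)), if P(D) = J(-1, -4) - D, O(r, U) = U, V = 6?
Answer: 5120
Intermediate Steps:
J(d, T) = 6 + d
P(D) = 5 - D (P(D) = (6 - 1) - D = 5 - D)
(-6 - 26)*((O(-4, 5)*(-4))*P(-3)) = (-6 - 26)*((5*(-4))*(5 - 1*(-3))) = -(-640)*(5 + 3) = -(-640)*8 = -32*(-160) = 5120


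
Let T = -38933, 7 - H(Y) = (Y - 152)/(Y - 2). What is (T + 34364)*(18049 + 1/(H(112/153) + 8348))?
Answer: -65878941536496/798863 ≈ -8.2466e+7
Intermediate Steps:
H(Y) = 7 - (-152 + Y)/(-2 + Y) (H(Y) = 7 - (Y - 152)/(Y - 2) = 7 - (-152 + Y)/(-2 + Y))
(T + 34364)*(18049 + 1/(H(112/153) + 8348)) = (-38933 + 34364)*(18049 + 1/(6*(23 + 112/153)/(-2 + 112/153) + 8348)) = -4569*(18049 + 1/(6*(23 + 112*(1/153))/(-2 + 112*(1/153)) + 8348)) = -4569*(18049 + 1/(6*(23 + 112/153)/(-2 + 112/153) + 8348)) = -4569*(18049 + 1/(6*(3631/153)/(-194/153) + 8348)) = -4569*(18049 + 1/(6*(-153/194)*(3631/153) + 8348)) = -4569*(18049 + 1/(-10893/97 + 8348)) = -4569*(18049 + 1/(798863/97)) = -4569*(18049 + 97/798863) = -4569*14418678384/798863 = -65878941536496/798863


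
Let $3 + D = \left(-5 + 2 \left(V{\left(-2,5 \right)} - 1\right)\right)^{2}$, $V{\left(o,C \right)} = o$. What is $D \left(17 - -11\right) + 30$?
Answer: $3334$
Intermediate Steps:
$D = 118$ ($D = -3 + \left(-5 + 2 \left(-2 - 1\right)\right)^{2} = -3 + \left(-5 + 2 \left(-3\right)\right)^{2} = -3 + \left(-5 - 6\right)^{2} = -3 + \left(-11\right)^{2} = -3 + 121 = 118$)
$D \left(17 - -11\right) + 30 = 118 \left(17 - -11\right) + 30 = 118 \left(17 + 11\right) + 30 = 118 \cdot 28 + 30 = 3304 + 30 = 3334$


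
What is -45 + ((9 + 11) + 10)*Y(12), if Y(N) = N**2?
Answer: 4275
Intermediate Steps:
-45 + ((9 + 11) + 10)*Y(12) = -45 + ((9 + 11) + 10)*12**2 = -45 + (20 + 10)*144 = -45 + 30*144 = -45 + 4320 = 4275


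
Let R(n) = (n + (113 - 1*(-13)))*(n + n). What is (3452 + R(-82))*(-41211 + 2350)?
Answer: 146272804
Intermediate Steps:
R(n) = 2*n*(126 + n) (R(n) = (n + (113 + 13))*(2*n) = (n + 126)*(2*n) = (126 + n)*(2*n) = 2*n*(126 + n))
(3452 + R(-82))*(-41211 + 2350) = (3452 + 2*(-82)*(126 - 82))*(-41211 + 2350) = (3452 + 2*(-82)*44)*(-38861) = (3452 - 7216)*(-38861) = -3764*(-38861) = 146272804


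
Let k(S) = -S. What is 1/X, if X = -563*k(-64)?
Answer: -1/36032 ≈ -2.7753e-5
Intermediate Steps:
X = -36032 (X = -(-563)*(-64) = -563*64 = -36032)
1/X = 1/(-36032) = -1/36032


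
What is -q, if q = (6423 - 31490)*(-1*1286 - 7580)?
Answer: -222244022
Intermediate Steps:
q = 222244022 (q = -25067*(-1286 - 7580) = -25067*(-8866) = 222244022)
-q = -1*222244022 = -222244022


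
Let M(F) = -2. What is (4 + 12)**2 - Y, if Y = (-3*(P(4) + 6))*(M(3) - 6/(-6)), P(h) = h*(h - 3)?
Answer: 226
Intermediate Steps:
P(h) = h*(-3 + h)
Y = 30 (Y = (-3*(4*(-3 + 4) + 6))*(-2 - 6/(-6)) = (-3*(4*1 + 6))*(-2 - 6*(-1/6)) = (-3*(4 + 6))*(-2 + 1) = -3*10*(-1) = -30*(-1) = 30)
(4 + 12)**2 - Y = (4 + 12)**2 - 1*30 = 16**2 - 30 = 256 - 30 = 226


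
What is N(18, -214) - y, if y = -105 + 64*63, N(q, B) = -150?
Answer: -4077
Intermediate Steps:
y = 3927 (y = -105 + 4032 = 3927)
N(18, -214) - y = -150 - 1*3927 = -150 - 3927 = -4077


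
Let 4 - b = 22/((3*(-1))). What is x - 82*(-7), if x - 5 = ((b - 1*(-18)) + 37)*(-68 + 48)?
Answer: -2243/3 ≈ -747.67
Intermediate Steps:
b = 34/3 (b = 4 - 22/(3*(-1)) = 4 - 22/(-3) = 4 - 22*(-1)/3 = 4 - 1*(-22/3) = 4 + 22/3 = 34/3 ≈ 11.333)
x = -3965/3 (x = 5 + ((34/3 - 1*(-18)) + 37)*(-68 + 48) = 5 + ((34/3 + 18) + 37)*(-20) = 5 + (88/3 + 37)*(-20) = 5 + (199/3)*(-20) = 5 - 3980/3 = -3965/3 ≈ -1321.7)
x - 82*(-7) = -3965/3 - 82*(-7) = -3965/3 + 574 = -2243/3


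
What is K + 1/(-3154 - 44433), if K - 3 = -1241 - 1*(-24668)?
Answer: 1114963409/47587 ≈ 23430.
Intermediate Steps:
K = 23430 (K = 3 + (-1241 - 1*(-24668)) = 3 + (-1241 + 24668) = 3 + 23427 = 23430)
K + 1/(-3154 - 44433) = 23430 + 1/(-3154 - 44433) = 23430 + 1/(-47587) = 23430 - 1/47587 = 1114963409/47587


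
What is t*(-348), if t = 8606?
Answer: -2994888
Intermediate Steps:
t*(-348) = 8606*(-348) = -2994888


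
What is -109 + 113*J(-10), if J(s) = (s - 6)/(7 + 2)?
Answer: -2789/9 ≈ -309.89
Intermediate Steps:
J(s) = -⅔ + s/9 (J(s) = (-6 + s)/9 = (-6 + s)*(⅑) = -⅔ + s/9)
-109 + 113*J(-10) = -109 + 113*(-⅔ + (⅑)*(-10)) = -109 + 113*(-⅔ - 10/9) = -109 + 113*(-16/9) = -109 - 1808/9 = -2789/9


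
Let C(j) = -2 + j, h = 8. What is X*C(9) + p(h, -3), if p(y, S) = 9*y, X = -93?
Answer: -579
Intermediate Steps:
X*C(9) + p(h, -3) = -93*(-2 + 9) + 9*8 = -93*7 + 72 = -651 + 72 = -579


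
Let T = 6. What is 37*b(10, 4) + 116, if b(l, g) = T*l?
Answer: 2336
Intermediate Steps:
b(l, g) = 6*l
37*b(10, 4) + 116 = 37*(6*10) + 116 = 37*60 + 116 = 2220 + 116 = 2336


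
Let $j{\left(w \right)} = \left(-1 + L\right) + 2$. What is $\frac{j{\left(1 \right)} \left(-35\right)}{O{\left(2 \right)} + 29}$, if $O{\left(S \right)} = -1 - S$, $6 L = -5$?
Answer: $- \frac{35}{156} \approx -0.22436$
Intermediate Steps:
$L = - \frac{5}{6}$ ($L = \frac{1}{6} \left(-5\right) = - \frac{5}{6} \approx -0.83333$)
$j{\left(w \right)} = \frac{1}{6}$ ($j{\left(w \right)} = \left(-1 - \frac{5}{6}\right) + 2 = - \frac{11}{6} + 2 = \frac{1}{6}$)
$\frac{j{\left(1 \right)} \left(-35\right)}{O{\left(2 \right)} + 29} = \frac{\frac{1}{6} \left(-35\right)}{\left(-1 - 2\right) + 29} = - \frac{35}{6 \left(\left(-1 - 2\right) + 29\right)} = - \frac{35}{6 \left(-3 + 29\right)} = - \frac{35}{6 \cdot 26} = \left(- \frac{35}{6}\right) \frac{1}{26} = - \frac{35}{156}$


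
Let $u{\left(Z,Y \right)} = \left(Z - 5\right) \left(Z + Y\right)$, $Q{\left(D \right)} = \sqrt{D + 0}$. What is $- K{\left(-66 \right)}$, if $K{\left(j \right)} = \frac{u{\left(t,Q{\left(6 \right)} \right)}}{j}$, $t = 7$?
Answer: $\frac{7}{33} + \frac{\sqrt{6}}{33} \approx 0.28635$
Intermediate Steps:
$Q{\left(D \right)} = \sqrt{D}$
$u{\left(Z,Y \right)} = \left(-5 + Z\right) \left(Y + Z\right)$
$K{\left(j \right)} = \frac{14 + 2 \sqrt{6}}{j}$ ($K{\left(j \right)} = \frac{7^{2} - 5 \sqrt{6} - 35 + \sqrt{6} \cdot 7}{j} = \frac{49 - 5 \sqrt{6} - 35 + 7 \sqrt{6}}{j} = \frac{14 + 2 \sqrt{6}}{j}$)
$- K{\left(-66 \right)} = - \frac{2 \left(7 + \sqrt{6}\right)}{-66} = - \frac{2 \left(-1\right) \left(7 + \sqrt{6}\right)}{66} = - (- \frac{7}{33} - \frac{\sqrt{6}}{33}) = \frac{7}{33} + \frac{\sqrt{6}}{33}$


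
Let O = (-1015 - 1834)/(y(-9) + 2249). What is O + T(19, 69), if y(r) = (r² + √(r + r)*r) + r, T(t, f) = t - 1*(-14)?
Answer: 171207938/5388499 - 76923*I*√2/5388499 ≈ 31.773 - 0.020188*I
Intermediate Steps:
T(t, f) = 14 + t (T(t, f) = t + 14 = 14 + t)
y(r) = r + r² + √2*r^(3/2) (y(r) = (r² + √(2*r)*r) + r = (r² + (√2*√r)*r) + r = (r² + √2*r^(3/2)) + r = r + r² + √2*r^(3/2))
O = -2849/(2321 - 27*I*√2) (O = (-1015 - 1834)/((-9 + (-9)² + √2*(-9)^(3/2)) + 2249) = -2849/((-9 + 81 + √2*(-27*I)) + 2249) = -2849/((-9 + 81 - 27*I*√2) + 2249) = -2849/((72 - 27*I*√2) + 2249) = -2849/(2321 - 27*I*√2) ≈ -1.2272 - 0.020188*I)
O + T(19, 69) = (-6612529/5388499 - 76923*I*√2/5388499) + (14 + 19) = (-6612529/5388499 - 76923*I*√2/5388499) + 33 = 171207938/5388499 - 76923*I*√2/5388499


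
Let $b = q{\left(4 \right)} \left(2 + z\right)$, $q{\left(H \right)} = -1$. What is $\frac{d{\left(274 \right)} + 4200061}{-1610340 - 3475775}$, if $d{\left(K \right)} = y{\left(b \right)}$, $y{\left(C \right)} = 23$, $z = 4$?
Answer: $- \frac{4200084}{5086115} \approx -0.82579$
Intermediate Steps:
$b = -6$ ($b = - (2 + 4) = \left(-1\right) 6 = -6$)
$d{\left(K \right)} = 23$
$\frac{d{\left(274 \right)} + 4200061}{-1610340 - 3475775} = \frac{23 + 4200061}{-1610340 - 3475775} = \frac{4200084}{-5086115} = 4200084 \left(- \frac{1}{5086115}\right) = - \frac{4200084}{5086115}$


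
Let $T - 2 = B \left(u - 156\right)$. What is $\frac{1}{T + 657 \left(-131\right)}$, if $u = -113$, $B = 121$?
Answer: $- \frac{1}{118614} \approx -8.4307 \cdot 10^{-6}$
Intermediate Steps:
$T = -32547$ ($T = 2 + 121 \left(-113 - 156\right) = 2 + 121 \left(-269\right) = 2 - 32549 = -32547$)
$\frac{1}{T + 657 \left(-131\right)} = \frac{1}{-32547 + 657 \left(-131\right)} = \frac{1}{-32547 - 86067} = \frac{1}{-118614} = - \frac{1}{118614}$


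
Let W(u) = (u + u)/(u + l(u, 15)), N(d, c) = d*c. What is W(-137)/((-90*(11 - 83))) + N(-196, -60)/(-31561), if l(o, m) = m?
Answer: -4644168943/12475432080 ≈ -0.37227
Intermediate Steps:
N(d, c) = c*d
W(u) = 2*u/(15 + u) (W(u) = (u + u)/(u + 15) = (2*u)/(15 + u) = 2*u/(15 + u))
W(-137)/((-90*(11 - 83))) + N(-196, -60)/(-31561) = (2*(-137)/(15 - 137))/((-90*(11 - 83))) - 60*(-196)/(-31561) = (2*(-137)/(-122))/((-90*(-72))) + 11760*(-1/31561) = (2*(-137)*(-1/122))/6480 - 11760/31561 = (137/61)*(1/6480) - 11760/31561 = 137/395280 - 11760/31561 = -4644168943/12475432080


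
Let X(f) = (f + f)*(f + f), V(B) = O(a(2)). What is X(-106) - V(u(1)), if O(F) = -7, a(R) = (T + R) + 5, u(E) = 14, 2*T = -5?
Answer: 44951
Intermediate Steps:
T = -5/2 (T = (½)*(-5) = -5/2 ≈ -2.5000)
a(R) = 5/2 + R (a(R) = (-5/2 + R) + 5 = 5/2 + R)
V(B) = -7
X(f) = 4*f² (X(f) = (2*f)*(2*f) = 4*f²)
X(-106) - V(u(1)) = 4*(-106)² - 1*(-7) = 4*11236 + 7 = 44944 + 7 = 44951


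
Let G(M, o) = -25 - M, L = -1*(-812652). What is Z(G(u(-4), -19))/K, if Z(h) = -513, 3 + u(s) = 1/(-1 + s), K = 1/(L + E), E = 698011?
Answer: -774970119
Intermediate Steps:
L = 812652
K = 1/1510663 (K = 1/(812652 + 698011) = 1/1510663 ≈ 6.6196e-7)
u(s) = -3 + 1/(-1 + s)
Z(G(u(-4), -19))/K = -513/1/1510663 = -513*1510663 = -774970119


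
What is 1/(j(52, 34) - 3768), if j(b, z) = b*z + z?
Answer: -1/1966 ≈ -0.00050865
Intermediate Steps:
j(b, z) = z + b*z
1/(j(52, 34) - 3768) = 1/(34*(1 + 52) - 3768) = 1/(34*53 - 3768) = 1/(1802 - 3768) = 1/(-1966) = -1/1966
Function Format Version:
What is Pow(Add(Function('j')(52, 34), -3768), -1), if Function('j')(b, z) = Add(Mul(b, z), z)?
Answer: Rational(-1, 1966) ≈ -0.00050865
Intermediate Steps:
Function('j')(b, z) = Add(z, Mul(b, z))
Pow(Add(Function('j')(52, 34), -3768), -1) = Pow(Add(Mul(34, Add(1, 52)), -3768), -1) = Pow(Add(Mul(34, 53), -3768), -1) = Pow(Add(1802, -3768), -1) = Pow(-1966, -1) = Rational(-1, 1966)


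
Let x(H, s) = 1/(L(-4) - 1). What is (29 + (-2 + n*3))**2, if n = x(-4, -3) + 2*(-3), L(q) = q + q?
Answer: 676/9 ≈ 75.111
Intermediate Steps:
L(q) = 2*q
x(H, s) = -1/9 (x(H, s) = 1/(2*(-4) - 1) = 1/(-8 - 1) = 1/(-9) = -1/9)
n = -55/9 (n = -1/9 + 2*(-3) = -1/9 - 6 = -55/9 ≈ -6.1111)
(29 + (-2 + n*3))**2 = (29 + (-2 - 55/9*3))**2 = (29 + (-2 - 55/3))**2 = (29 - 61/3)**2 = (26/3)**2 = 676/9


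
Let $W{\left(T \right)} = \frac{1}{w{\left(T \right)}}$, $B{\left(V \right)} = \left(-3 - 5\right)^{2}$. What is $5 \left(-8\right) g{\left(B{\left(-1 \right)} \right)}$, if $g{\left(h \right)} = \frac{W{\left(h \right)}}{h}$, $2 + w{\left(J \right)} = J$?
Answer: $- \frac{5}{496} \approx -0.010081$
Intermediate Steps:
$w{\left(J \right)} = -2 + J$
$B{\left(V \right)} = 64$ ($B{\left(V \right)} = \left(-8\right)^{2} = 64$)
$W{\left(T \right)} = \frac{1}{-2 + T}$
$g{\left(h \right)} = \frac{1}{h \left(-2 + h\right)}$ ($g{\left(h \right)} = \frac{1}{\left(-2 + h\right) h} = \frac{1}{h \left(-2 + h\right)}$)
$5 \left(-8\right) g{\left(B{\left(-1 \right)} \right)} = 5 \left(-8\right) \frac{1}{64 \left(-2 + 64\right)} = - 40 \frac{1}{64 \cdot 62} = - 40 \cdot \frac{1}{64} \cdot \frac{1}{62} = \left(-40\right) \frac{1}{3968} = - \frac{5}{496}$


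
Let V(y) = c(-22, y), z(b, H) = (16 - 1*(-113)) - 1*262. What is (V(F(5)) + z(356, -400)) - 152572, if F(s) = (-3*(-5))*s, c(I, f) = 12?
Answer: -152693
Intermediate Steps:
F(s) = 15*s
z(b, H) = -133 (z(b, H) = (16 + 113) - 262 = 129 - 262 = -133)
V(y) = 12
(V(F(5)) + z(356, -400)) - 152572 = (12 - 133) - 152572 = -121 - 152572 = -152693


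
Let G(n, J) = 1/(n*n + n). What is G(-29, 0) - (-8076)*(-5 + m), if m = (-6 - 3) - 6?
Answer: -131154239/812 ≈ -1.6152e+5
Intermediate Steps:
m = -15 (m = -9 - 6 = -15)
G(n, J) = 1/(n + n**2) (G(n, J) = 1/(n**2 + n) = 1/(n + n**2))
G(-29, 0) - (-8076)*(-5 + m) = 1/((-29)*(1 - 29)) - (-8076)*(-5 - 15) = -1/29/(-28) - (-8076)*(-20) = -1/29*(-1/28) - 673*240 = 1/812 - 161520 = -131154239/812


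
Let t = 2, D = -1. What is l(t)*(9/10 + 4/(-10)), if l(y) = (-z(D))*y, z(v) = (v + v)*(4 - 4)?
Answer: 0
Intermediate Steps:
z(v) = 0 (z(v) = (2*v)*0 = 0)
l(y) = 0 (l(y) = (-1*0)*y = 0*y = 0)
l(t)*(9/10 + 4/(-10)) = 0*(9/10 + 4/(-10)) = 0*(9*(⅒) + 4*(-⅒)) = 0*(9/10 - ⅖) = 0*(½) = 0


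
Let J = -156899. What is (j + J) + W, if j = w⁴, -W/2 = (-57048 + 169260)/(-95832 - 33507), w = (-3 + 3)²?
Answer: -2254770593/14371 ≈ -1.5690e+5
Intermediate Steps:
w = 0 (w = 0² = 0)
W = 24936/14371 (W = -2*(-57048 + 169260)/(-95832 - 33507) = -224424/(-129339) = -224424*(-1)/129339 = -2*(-12468/14371) = 24936/14371 ≈ 1.7352)
j = 0 (j = 0⁴ = 0)
(j + J) + W = (0 - 156899) + 24936/14371 = -156899 + 24936/14371 = -2254770593/14371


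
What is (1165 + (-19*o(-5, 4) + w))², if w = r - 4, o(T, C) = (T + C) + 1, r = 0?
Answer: 1347921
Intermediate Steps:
o(T, C) = 1 + C + T (o(T, C) = (C + T) + 1 = 1 + C + T)
w = -4 (w = 0 - 4 = -4)
(1165 + (-19*o(-5, 4) + w))² = (1165 + (-19*(1 + 4 - 5) - 4))² = (1165 + (-19*0 - 4))² = (1165 + (0 - 4))² = (1165 - 4)² = 1161² = 1347921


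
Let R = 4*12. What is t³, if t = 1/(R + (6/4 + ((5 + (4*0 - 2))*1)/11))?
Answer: 10648/1312932375 ≈ 8.1101e-6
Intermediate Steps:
R = 48
t = 22/1095 (t = 1/(48 + (6/4 + ((5 + (4*0 - 2))*1)/11)) = 1/(48 + (6*(¼) + ((5 + (0 - 2))*1)*(1/11))) = 1/(48 + (3/2 + ((5 - 2)*1)*(1/11))) = 1/(48 + (3/2 + (3*1)*(1/11))) = 1/(48 + (3/2 + 3*(1/11))) = 1/(48 + (3/2 + 3/11)) = 1/(48 + 39/22) = 1/(1095/22) = 22/1095 ≈ 0.020091)
t³ = (22/1095)³ = 10648/1312932375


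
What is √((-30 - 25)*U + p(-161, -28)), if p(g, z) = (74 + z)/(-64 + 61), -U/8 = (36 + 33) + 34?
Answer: √407742/3 ≈ 212.85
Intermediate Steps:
U = -824 (U = -8*((36 + 33) + 34) = -8*(69 + 34) = -8*103 = -824)
p(g, z) = -74/3 - z/3 (p(g, z) = (74 + z)/(-3) = (74 + z)*(-⅓) = -74/3 - z/3)
√((-30 - 25)*U + p(-161, -28)) = √((-30 - 25)*(-824) + (-74/3 - ⅓*(-28))) = √(-55*(-824) + (-74/3 + 28/3)) = √(45320 - 46/3) = √(135914/3) = √407742/3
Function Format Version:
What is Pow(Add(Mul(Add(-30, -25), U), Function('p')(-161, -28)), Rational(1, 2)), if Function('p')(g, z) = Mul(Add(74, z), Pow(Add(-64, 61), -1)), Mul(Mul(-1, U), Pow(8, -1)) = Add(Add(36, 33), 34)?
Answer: Mul(Rational(1, 3), Pow(407742, Rational(1, 2))) ≈ 212.85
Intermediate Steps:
U = -824 (U = Mul(-8, Add(Add(36, 33), 34)) = Mul(-8, Add(69, 34)) = Mul(-8, 103) = -824)
Function('p')(g, z) = Add(Rational(-74, 3), Mul(Rational(-1, 3), z)) (Function('p')(g, z) = Mul(Add(74, z), Pow(-3, -1)) = Mul(Add(74, z), Rational(-1, 3)) = Add(Rational(-74, 3), Mul(Rational(-1, 3), z)))
Pow(Add(Mul(Add(-30, -25), U), Function('p')(-161, -28)), Rational(1, 2)) = Pow(Add(Mul(Add(-30, -25), -824), Add(Rational(-74, 3), Mul(Rational(-1, 3), -28))), Rational(1, 2)) = Pow(Add(Mul(-55, -824), Add(Rational(-74, 3), Rational(28, 3))), Rational(1, 2)) = Pow(Add(45320, Rational(-46, 3)), Rational(1, 2)) = Pow(Rational(135914, 3), Rational(1, 2)) = Mul(Rational(1, 3), Pow(407742, Rational(1, 2)))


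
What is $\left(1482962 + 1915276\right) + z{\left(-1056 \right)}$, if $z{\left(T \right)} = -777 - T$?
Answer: $3398517$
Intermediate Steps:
$\left(1482962 + 1915276\right) + z{\left(-1056 \right)} = \left(1482962 + 1915276\right) - -279 = 3398238 + \left(-777 + 1056\right) = 3398238 + 279 = 3398517$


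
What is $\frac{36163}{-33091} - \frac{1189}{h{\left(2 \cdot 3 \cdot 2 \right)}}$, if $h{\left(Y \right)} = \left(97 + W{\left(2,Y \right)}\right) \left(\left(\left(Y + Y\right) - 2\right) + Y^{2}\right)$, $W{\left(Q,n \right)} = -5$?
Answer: $- \frac{591626535}{505365752} \approx -1.1707$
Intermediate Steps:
$h{\left(Y \right)} = -184 + 92 Y^{2} + 184 Y$ ($h{\left(Y \right)} = \left(97 - 5\right) \left(\left(\left(Y + Y\right) - 2\right) + Y^{2}\right) = 92 \left(\left(2 Y - 2\right) + Y^{2}\right) = 92 \left(\left(-2 + 2 Y\right) + Y^{2}\right) = 92 \left(-2 + Y^{2} + 2 Y\right) = -184 + 92 Y^{2} + 184 Y$)
$\frac{36163}{-33091} - \frac{1189}{h{\left(2 \cdot 3 \cdot 2 \right)}} = \frac{36163}{-33091} - \frac{1189}{-184 + 92 \left(2 \cdot 3 \cdot 2\right)^{2} + 184 \cdot 2 \cdot 3 \cdot 2} = 36163 \left(- \frac{1}{33091}\right) - \frac{1189}{-184 + 92 \left(6 \cdot 2\right)^{2} + 184 \cdot 6 \cdot 2} = - \frac{36163}{33091} - \frac{1189}{-184 + 92 \cdot 12^{2} + 184 \cdot 12} = - \frac{36163}{33091} - \frac{1189}{-184 + 92 \cdot 144 + 2208} = - \frac{36163}{33091} - \frac{1189}{-184 + 13248 + 2208} = - \frac{36163}{33091} - \frac{1189}{15272} = - \frac{591626535}{505365752}$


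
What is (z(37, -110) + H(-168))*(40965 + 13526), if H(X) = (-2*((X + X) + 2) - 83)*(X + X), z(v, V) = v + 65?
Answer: -10705192878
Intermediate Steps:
z(v, V) = 65 + v
H(X) = 2*X*(-87 - 4*X) (H(X) = (-2*(2*X + 2) - 83)*(2*X) = (-2*(2 + 2*X) - 83)*(2*X) = ((-4 - 4*X) - 83)*(2*X) = (-87 - 4*X)*(2*X) = 2*X*(-87 - 4*X))
(z(37, -110) + H(-168))*(40965 + 13526) = ((65 + 37) - 2*(-168)*(87 + 4*(-168)))*(40965 + 13526) = (102 - 2*(-168)*(87 - 672))*54491 = (102 - 2*(-168)*(-585))*54491 = (102 - 196560)*54491 = -196458*54491 = -10705192878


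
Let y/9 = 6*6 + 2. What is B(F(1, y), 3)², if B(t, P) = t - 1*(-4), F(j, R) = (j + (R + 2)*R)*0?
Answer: 16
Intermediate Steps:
y = 342 (y = 9*(6*6 + 2) = 9*(36 + 2) = 9*38 = 342)
F(j, R) = 0 (F(j, R) = (j + (2 + R)*R)*0 = (j + R*(2 + R))*0 = 0)
B(t, P) = 4 + t (B(t, P) = t + 4 = 4 + t)
B(F(1, y), 3)² = (4 + 0)² = 4² = 16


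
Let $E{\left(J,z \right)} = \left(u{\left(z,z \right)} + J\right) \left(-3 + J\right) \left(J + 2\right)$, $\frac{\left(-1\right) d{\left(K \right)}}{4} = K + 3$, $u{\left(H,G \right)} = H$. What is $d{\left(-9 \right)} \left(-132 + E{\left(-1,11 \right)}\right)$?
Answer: $-4128$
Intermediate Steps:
$d{\left(K \right)} = -12 - 4 K$ ($d{\left(K \right)} = - 4 \left(K + 3\right) = - 4 \left(3 + K\right) = -12 - 4 K$)
$E{\left(J,z \right)} = \left(-3 + J\right) \left(2 + J\right) \left(J + z\right)$ ($E{\left(J,z \right)} = \left(z + J\right) \left(-3 + J\right) \left(J + 2\right) = \left(J + z\right) \left(-3 + J\right) \left(2 + J\right) = \left(-3 + J\right) \left(2 + J\right) \left(J + z\right)$)
$d{\left(-9 \right)} \left(-132 + E{\left(-1,11 \right)}\right) = \left(-12 - -36\right) \left(-132 - \left(61 + 1 - 11 - 11\right)\right) = \left(-12 + 36\right) \left(-132 + \left(-1 - 1 + 6 - 66 + 11 \cdot 1 + 11\right)\right) = 24 \left(-132 + \left(-1 - 1 + 6 - 66 + 11 + 11\right)\right) = 24 \left(-132 - 40\right) = 24 \left(-172\right) = -4128$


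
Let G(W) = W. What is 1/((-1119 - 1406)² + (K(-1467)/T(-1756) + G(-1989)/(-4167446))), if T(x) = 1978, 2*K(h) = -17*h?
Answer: 8243208188/52555656173519639 ≈ 1.5685e-7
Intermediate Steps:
K(h) = -17*h/2 (K(h) = (-17*h)/2 = -17*h/2)
1/((-1119 - 1406)² + (K(-1467)/T(-1756) + G(-1989)/(-4167446))) = 1/((-1119 - 1406)² + (-17/2*(-1467)/1978 - 1989/(-4167446))) = 1/((-2525)² + ((24939/2)*(1/1978) - 1989*(-1/4167446))) = 1/(6375625 + (24939/3956 + 1989/4167446)) = 1/(6375625 + 51969902139/8243208188) = 1/(52555656173519639/8243208188) = 8243208188/52555656173519639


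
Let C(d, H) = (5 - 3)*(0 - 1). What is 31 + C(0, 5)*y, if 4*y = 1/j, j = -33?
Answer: 2047/66 ≈ 31.015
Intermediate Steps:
C(d, H) = -2 (C(d, H) = 2*(-1) = -2)
y = -1/132 (y = (¼)/(-33) = (¼)*(-1/33) = -1/132 ≈ -0.0075758)
31 + C(0, 5)*y = 31 - 2*(-1/132) = 31 + 1/66 = 2047/66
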